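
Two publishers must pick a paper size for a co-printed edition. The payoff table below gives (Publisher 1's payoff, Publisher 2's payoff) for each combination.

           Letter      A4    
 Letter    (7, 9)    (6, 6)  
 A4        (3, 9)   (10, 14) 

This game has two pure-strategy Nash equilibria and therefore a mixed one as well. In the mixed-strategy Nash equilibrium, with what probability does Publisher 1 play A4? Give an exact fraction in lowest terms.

3/8

Publisher 1's mix p on Letter must make Publisher 2 indifferent between Letter and A4.
Publisher 2's payoff from Letter: 9p + 9(1−p). From A4: 6p + 14(1−p).
Set equal: 3p = 5(1−p) → p = 5/8.
Probability on A4 is 1 − 5/8 = 3/8.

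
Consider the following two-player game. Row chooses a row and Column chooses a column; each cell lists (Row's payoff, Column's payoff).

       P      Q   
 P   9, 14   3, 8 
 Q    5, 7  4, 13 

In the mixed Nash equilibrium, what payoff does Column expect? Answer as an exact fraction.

21/2

Row mixes with probability p on P, chosen so Column is indifferent: 14p + 7(1−p) = 8p + 13(1−p) gives p = 1/2.
Column's expected payoff is 14·1/2 + 7·1/2 = 21/2.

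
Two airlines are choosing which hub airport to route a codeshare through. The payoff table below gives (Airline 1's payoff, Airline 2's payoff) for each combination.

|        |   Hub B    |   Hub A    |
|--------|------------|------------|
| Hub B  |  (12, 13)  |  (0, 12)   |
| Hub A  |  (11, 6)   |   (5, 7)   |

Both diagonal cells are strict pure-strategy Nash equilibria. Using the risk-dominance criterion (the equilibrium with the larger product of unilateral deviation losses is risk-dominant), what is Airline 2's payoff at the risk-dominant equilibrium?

7

At both Hub B: Airline 1 loses 12 − 11 = 1 by deviating; Airline 2 loses 13 − 12 = 1. Product = 1·1 = 1.
At both Hub A: Airline 1 loses 5 − 0 = 5 by deviating; Airline 2 loses 7 − 6 = 1. Product = 5·1 = 5.
5 > 1, so both Hub A is risk-dominant. Airline 2's payoff there is 7.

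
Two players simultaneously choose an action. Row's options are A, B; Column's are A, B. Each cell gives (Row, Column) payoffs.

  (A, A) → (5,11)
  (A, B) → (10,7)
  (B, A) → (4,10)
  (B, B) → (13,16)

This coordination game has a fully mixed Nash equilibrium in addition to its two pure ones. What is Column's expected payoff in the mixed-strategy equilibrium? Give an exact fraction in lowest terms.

Row mixes with probability p on A, chosen so Column is indifferent: 11p + 10(1−p) = 7p + 16(1−p) gives p = 3/5.
Column's expected payoff is 11·3/5 + 10·2/5 = 53/5.

53/5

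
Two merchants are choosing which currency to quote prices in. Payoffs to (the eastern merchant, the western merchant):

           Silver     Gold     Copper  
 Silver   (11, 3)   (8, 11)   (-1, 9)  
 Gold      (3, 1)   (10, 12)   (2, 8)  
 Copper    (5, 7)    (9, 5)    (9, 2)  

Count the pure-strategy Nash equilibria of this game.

1

Both Gold: the eastern merchant gets 10 (best alternative 9); the western merchant gets 12 (best alternative 8). Neither deviates — NE.
Both Copper is not a NE: the western merchant would switch to Silver (7 > 2).
No other cell survives both best-response checks, so there is 1 pure NE.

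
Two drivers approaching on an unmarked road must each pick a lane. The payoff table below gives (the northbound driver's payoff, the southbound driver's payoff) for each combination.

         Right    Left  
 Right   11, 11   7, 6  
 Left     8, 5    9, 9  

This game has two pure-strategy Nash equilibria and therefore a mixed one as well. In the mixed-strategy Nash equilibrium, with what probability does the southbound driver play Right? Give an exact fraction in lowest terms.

2/5

The southbound driver's mix q on Right must make the northbound driver indifferent between Right and Left.
The northbound driver's payoff from Right: 11q + 7(1−q). From Left: 8q + 9(1−q).
Set equal: 3q = 2(1−q) → q = 2/5.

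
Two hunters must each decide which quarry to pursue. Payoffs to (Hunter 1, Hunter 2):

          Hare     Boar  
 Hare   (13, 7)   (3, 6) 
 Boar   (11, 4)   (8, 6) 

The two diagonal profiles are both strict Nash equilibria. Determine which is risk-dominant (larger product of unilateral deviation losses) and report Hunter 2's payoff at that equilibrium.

6

At both Hare: Hunter 1 loses 13 − 11 = 2 by deviating; Hunter 2 loses 7 − 6 = 1. Product = 2·1 = 2.
At both Boar: Hunter 1 loses 8 − 3 = 5 by deviating; Hunter 2 loses 6 − 4 = 2. Product = 5·2 = 10.
10 > 2, so both Boar is risk-dominant. Hunter 2's payoff there is 6.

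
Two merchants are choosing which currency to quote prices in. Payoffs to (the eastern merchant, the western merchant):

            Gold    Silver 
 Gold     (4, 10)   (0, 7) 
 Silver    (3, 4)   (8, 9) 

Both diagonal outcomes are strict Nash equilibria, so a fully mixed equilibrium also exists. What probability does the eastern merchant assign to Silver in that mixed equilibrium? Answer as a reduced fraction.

The eastern merchant's mix p on Gold must make the western merchant indifferent between Gold and Silver.
The western merchant's payoff from Gold: 10p + 4(1−p). From Silver: 7p + 9(1−p).
Set equal: 3p = 5(1−p) → p = 5/8.
Probability on Silver is 1 − 5/8 = 3/8.

3/8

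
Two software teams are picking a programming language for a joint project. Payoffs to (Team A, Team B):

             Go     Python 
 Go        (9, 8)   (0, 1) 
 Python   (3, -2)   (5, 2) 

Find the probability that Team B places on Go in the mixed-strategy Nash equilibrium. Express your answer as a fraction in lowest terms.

5/11

Team B's mix q on Go must make Team A indifferent between Go and Python.
Team A's payoff from Go: 9q + 0(1−q). From Python: 3q + 5(1−q).
Set equal: 6q = 5(1−q) → q = 5/11.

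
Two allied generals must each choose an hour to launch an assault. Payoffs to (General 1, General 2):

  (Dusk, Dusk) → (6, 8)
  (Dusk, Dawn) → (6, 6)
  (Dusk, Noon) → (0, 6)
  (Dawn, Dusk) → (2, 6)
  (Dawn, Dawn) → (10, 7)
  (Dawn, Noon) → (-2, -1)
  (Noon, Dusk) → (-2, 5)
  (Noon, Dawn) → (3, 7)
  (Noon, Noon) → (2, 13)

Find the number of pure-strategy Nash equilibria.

Both Dusk: General 1 gets 6 (best alternative 2); General 2 gets 8 (best alternative 6). Neither deviates — NE.
Both Dawn: General 1 gets 10 (best alternative 6); General 2 gets 7 (best alternative 6). Neither deviates — NE.
Both Noon: General 1 gets 2 (best alternative 0); General 2 gets 13 (best alternative 7). Neither deviates — NE.
(Dusk, Noon) is not a NE: General 1 would switch to Noon (2 > 0).
No other cell survives both best-response checks, so there are 3 pure NE.

3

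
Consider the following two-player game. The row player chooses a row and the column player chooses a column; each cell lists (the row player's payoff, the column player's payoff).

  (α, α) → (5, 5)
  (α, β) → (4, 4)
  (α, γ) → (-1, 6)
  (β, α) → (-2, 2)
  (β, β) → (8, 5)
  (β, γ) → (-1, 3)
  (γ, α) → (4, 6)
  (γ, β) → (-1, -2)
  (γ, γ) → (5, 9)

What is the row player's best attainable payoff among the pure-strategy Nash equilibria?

8

Both β is a pure NE (the row player: 8 ≥ 4; the column player: 5 ≥ 3). The row player gets 8.
Both γ is a pure NE (the row player: 5 ≥ -1; the column player: 9 ≥ 6). The row player gets 5.
Every other cell has a profitable deviation for at least one player. Highest of {8, 5} is 8.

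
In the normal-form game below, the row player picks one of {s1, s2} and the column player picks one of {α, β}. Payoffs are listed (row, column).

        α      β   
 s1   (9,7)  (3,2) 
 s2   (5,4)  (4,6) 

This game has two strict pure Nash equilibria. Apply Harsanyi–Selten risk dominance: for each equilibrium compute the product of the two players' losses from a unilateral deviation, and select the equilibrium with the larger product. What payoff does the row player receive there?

9

At (s1, α): the row player loses 9 − 5 = 4 by deviating; the column player loses 7 − 2 = 5. Product = 4·5 = 20.
At (s2, β): the row player loses 4 − 3 = 1 by deviating; the column player loses 6 − 4 = 2. Product = 1·2 = 2.
20 > 2, so (s1, α) is risk-dominant. The row player's payoff there is 9.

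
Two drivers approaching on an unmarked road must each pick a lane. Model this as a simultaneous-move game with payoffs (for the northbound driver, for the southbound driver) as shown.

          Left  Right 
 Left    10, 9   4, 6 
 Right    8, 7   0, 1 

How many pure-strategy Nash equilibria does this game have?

Both Left: the northbound driver gets 10 (best alternative 8); the southbound driver gets 9 (best alternative 6). Neither deviates — NE.
Both Right is not a NE: the northbound driver would switch to Left (4 > 0).
No other cell survives both best-response checks, so there is 1 pure NE.

1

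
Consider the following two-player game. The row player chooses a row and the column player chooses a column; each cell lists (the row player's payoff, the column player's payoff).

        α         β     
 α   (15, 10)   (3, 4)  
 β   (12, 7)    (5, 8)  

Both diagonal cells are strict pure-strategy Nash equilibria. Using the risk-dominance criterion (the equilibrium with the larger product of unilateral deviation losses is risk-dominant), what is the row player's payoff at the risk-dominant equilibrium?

At both α: the row player loses 15 − 12 = 3 by deviating; the column player loses 10 − 4 = 6. Product = 3·6 = 18.
At both β: the row player loses 5 − 3 = 2 by deviating; the column player loses 8 − 7 = 1. Product = 2·1 = 2.
18 > 2, so both α is risk-dominant. The row player's payoff there is 15.

15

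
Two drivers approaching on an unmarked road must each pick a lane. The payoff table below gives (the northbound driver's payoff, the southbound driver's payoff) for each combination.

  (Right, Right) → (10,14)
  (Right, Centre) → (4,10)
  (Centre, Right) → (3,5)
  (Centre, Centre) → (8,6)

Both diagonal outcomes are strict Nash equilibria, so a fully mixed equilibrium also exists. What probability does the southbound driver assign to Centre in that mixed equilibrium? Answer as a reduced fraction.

The southbound driver's mix q on Right must make the northbound driver indifferent between Right and Centre.
The northbound driver's payoff from Right: 10q + 4(1−q). From Centre: 3q + 8(1−q).
Set equal: 7q = 4(1−q) → q = 4/11.
Probability on Centre is 1 − 4/11 = 7/11.

7/11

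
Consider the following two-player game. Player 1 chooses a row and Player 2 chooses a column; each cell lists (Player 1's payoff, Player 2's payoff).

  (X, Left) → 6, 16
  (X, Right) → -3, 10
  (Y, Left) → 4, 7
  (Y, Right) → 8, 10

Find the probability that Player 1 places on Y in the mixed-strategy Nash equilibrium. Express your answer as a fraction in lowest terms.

Player 1's mix p on X must make Player 2 indifferent between Left and Right.
Player 2's payoff from Left: 16p + 7(1−p). From Right: 10p + 10(1−p).
Set equal: 6p = 3(1−p) → p = 3/9 = 1/3.
Probability on Y is 1 − 1/3 = 2/3.

2/3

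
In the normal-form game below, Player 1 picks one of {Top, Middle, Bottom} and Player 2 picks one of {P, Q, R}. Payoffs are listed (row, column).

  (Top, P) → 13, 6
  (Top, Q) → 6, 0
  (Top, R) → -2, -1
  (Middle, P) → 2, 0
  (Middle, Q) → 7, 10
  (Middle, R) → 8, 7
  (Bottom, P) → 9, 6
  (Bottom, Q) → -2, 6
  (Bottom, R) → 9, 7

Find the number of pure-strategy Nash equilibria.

(Top, P): Player 1 gets 13 (best alternative 9); Player 2 gets 6 (best alternative 0). Neither deviates — NE.
(Middle, Q): Player 1 gets 7 (best alternative 6); Player 2 gets 10 (best alternative 7). Neither deviates — NE.
(Bottom, R): Player 1 gets 9 (best alternative 8); Player 2 gets 7 (best alternative 6). Neither deviates — NE.
(Bottom, Q) is not a NE: Player 1 would switch to Middle (7 > -2).
No other cell survives both best-response checks, so there are 3 pure NE.

3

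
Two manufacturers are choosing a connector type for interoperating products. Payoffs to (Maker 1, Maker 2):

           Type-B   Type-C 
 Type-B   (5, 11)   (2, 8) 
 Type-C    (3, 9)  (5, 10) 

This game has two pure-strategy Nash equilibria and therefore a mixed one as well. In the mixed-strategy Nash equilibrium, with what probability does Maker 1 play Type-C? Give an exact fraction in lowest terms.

Maker 1's mix p on Type-B must make Maker 2 indifferent between Type-B and Type-C.
Maker 2's payoff from Type-B: 11p + 9(1−p). From Type-C: 8p + 10(1−p).
Set equal: 3p = 1(1−p) → p = 1/4.
Probability on Type-C is 1 − 1/4 = 3/4.

3/4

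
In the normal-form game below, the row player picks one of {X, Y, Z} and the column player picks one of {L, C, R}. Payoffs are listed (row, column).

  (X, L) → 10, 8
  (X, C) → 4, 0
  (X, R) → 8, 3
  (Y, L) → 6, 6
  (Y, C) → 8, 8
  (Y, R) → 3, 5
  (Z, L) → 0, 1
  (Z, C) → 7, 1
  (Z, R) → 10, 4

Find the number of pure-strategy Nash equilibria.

(X, L): the row player gets 10 (best alternative 6); the column player gets 8 (best alternative 3). Neither deviates — NE.
(Y, C): the row player gets 8 (best alternative 7); the column player gets 8 (best alternative 6). Neither deviates — NE.
(Z, R): the row player gets 10 (best alternative 8); the column player gets 4 (best alternative 1). Neither deviates — NE.
(Z, C) is not a NE: the row player would switch to Y (8 > 7).
No other cell survives both best-response checks, so there are 3 pure NE.

3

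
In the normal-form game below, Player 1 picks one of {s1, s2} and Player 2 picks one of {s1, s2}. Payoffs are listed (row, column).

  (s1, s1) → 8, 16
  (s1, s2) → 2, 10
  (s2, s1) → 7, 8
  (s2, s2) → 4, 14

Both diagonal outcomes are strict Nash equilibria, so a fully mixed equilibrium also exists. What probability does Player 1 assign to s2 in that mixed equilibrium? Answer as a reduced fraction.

Player 1's mix p on s1 must make Player 2 indifferent between s1 and s2.
Player 2's payoff from s1: 16p + 8(1−p). From s2: 10p + 14(1−p).
Set equal: 6p = 6(1−p) → p = 6/12 = 1/2.
Probability on s2 is 1 − 1/2 = 1/2.

1/2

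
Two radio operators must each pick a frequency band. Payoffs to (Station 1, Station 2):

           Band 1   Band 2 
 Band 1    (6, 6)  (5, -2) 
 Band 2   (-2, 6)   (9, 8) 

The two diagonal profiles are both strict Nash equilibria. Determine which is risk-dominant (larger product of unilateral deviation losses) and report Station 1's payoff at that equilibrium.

6

At both Band 1: Station 1 loses 6 − (-2) = 8 by deviating; Station 2 loses 6 − (-2) = 8. Product = 8·8 = 64.
At both Band 2: Station 1 loses 9 − 5 = 4 by deviating; Station 2 loses 8 − 6 = 2. Product = 4·2 = 8.
64 > 8, so both Band 1 is risk-dominant. Station 1's payoff there is 6.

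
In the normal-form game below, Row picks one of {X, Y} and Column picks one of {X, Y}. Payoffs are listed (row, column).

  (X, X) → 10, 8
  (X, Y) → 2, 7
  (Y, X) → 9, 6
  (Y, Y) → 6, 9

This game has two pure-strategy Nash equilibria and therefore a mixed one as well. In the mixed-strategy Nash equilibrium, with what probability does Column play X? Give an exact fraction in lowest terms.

4/5

Column's mix q on X must make Row indifferent between X and Y.
Row's payoff from X: 10q + 2(1−q). From Y: 9q + 6(1−q).
Set equal: 1q = 4(1−q) → q = 4/5.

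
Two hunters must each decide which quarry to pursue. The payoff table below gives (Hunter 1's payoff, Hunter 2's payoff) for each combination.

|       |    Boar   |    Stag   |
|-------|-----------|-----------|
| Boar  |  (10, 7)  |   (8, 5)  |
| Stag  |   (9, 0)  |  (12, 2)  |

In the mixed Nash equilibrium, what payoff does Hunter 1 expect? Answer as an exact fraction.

Hunter 2 mixes with probability q on Boar, chosen so Hunter 1 is indifferent: 10q + 8(1−q) = 9q + 12(1−q) gives q = 4/5.
Hunter 1's expected payoff (from either row, since indifferent) is 10·4/5 + 8·1/5 = 48/5.

48/5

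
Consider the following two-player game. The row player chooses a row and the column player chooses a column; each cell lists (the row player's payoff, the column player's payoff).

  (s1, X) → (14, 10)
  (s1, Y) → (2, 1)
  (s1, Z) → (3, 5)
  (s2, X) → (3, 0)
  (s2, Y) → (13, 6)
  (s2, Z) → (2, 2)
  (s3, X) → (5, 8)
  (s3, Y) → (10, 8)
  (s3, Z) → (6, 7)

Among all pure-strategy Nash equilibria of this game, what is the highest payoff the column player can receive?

10

(s1, X) is a pure NE (the row player: 14 ≥ 5; the column player: 10 ≥ 5). The column player gets 10.
(s2, Y) is a pure NE (the row player: 13 ≥ 10; the column player: 6 ≥ 2). The column player gets 6.
Every other cell has a profitable deviation for at least one player. Highest of {10, 6} is 10.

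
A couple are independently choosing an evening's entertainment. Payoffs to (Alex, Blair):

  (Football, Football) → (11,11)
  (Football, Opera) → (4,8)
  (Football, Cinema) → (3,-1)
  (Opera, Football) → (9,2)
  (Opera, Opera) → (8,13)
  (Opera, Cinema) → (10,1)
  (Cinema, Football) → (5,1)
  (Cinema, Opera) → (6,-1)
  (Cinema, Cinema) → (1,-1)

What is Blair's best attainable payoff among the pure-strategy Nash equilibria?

13

Both Football is a pure NE (Alex: 11 ≥ 9; Blair: 11 ≥ 8). Blair gets 11.
Both Opera is a pure NE (Alex: 8 ≥ 6; Blair: 13 ≥ 2). Blair gets 13.
Every other cell has a profitable deviation for at least one player. Highest of {11, 13} is 13.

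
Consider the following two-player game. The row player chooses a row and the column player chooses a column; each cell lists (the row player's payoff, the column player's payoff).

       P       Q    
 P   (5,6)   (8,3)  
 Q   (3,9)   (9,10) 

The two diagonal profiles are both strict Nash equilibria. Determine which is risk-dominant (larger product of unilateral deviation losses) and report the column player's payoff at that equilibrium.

6

At both P: the row player loses 5 − 3 = 2 by deviating; the column player loses 6 − 3 = 3. Product = 2·3 = 6.
At both Q: the row player loses 9 − 8 = 1 by deviating; the column player loses 10 − 9 = 1. Product = 1·1 = 1.
6 > 1, so both P is risk-dominant. The column player's payoff there is 6.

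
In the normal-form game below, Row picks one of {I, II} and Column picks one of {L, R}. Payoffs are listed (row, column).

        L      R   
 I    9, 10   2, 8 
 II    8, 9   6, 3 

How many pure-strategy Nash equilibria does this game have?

(I, L): Row gets 9 (best alternative 8); Column gets 10 (best alternative 8). Neither deviates — NE.
(II, R) is not a NE: Column would switch to L (9 > 3).
No other cell survives both best-response checks, so there is 1 pure NE.

1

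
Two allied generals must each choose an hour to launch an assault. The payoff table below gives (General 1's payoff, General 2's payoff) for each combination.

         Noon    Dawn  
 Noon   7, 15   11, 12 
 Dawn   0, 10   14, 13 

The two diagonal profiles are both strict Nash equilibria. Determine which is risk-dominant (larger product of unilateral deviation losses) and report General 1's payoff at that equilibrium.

At both Noon: General 1 loses 7 − 0 = 7 by deviating; General 2 loses 15 − 12 = 3. Product = 7·3 = 21.
At both Dawn: General 1 loses 14 − 11 = 3 by deviating; General 2 loses 13 − 10 = 3. Product = 3·3 = 9.
21 > 9, so both Noon is risk-dominant. General 1's payoff there is 7.

7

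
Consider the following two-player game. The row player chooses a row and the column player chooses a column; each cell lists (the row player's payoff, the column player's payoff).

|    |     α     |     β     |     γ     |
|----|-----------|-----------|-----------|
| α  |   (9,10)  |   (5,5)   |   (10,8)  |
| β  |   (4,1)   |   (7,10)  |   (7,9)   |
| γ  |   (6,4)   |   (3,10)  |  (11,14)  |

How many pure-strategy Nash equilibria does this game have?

Both α: the row player gets 9 (best alternative 6); the column player gets 10 (best alternative 8). Neither deviates — NE.
Both β: the row player gets 7 (best alternative 5); the column player gets 10 (best alternative 9). Neither deviates — NE.
Both γ: the row player gets 11 (best alternative 10); the column player gets 14 (best alternative 10). Neither deviates — NE.
(γ, α) is not a NE: the row player would switch to α (9 > 6).
No other cell survives both best-response checks, so there are 3 pure NE.

3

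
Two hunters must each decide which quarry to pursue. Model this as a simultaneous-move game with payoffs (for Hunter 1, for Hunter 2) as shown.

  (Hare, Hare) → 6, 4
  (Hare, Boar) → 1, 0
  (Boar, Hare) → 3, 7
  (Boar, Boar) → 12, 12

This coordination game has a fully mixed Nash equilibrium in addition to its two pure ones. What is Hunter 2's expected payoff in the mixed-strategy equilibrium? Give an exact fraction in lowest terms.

Hunter 1 mixes with probability p on Hare, chosen so Hunter 2 is indifferent: 4p + 7(1−p) = 0p + 12(1−p) gives p = 5/9.
Hunter 2's expected payoff is 4·5/9 + 7·4/9 = 16/3.

16/3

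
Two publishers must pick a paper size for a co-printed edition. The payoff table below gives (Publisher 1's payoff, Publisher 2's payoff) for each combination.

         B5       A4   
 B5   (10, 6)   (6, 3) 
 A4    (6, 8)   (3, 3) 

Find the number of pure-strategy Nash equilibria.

1

Both B5: Publisher 1 gets 10 (best alternative 6); Publisher 2 gets 6 (best alternative 3). Neither deviates — NE.
Both A4 is not a NE: Publisher 1 would switch to B5 (6 > 3).
No other cell survives both best-response checks, so there is 1 pure NE.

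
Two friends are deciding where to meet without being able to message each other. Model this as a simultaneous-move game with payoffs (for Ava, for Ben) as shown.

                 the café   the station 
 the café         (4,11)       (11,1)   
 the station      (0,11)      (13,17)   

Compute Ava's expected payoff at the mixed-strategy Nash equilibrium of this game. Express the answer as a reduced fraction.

26/3

Ben mixes with probability q on the café, chosen so Ava is indifferent: 4q + 11(1−q) = 0q + 13(1−q) gives q = 1/3.
Ava's expected payoff (from either row, since indifferent) is 4·1/3 + 11·2/3 = 26/3.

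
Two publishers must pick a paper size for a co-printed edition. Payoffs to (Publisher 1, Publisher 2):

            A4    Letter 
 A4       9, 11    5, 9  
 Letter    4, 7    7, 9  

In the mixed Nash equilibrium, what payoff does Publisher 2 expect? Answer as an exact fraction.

Publisher 1 mixes with probability p on A4, chosen so Publisher 2 is indifferent: 11p + 7(1−p) = 9p + 9(1−p) gives p = 1/2.
Publisher 2's expected payoff is 11·1/2 + 7·1/2 = 9.

9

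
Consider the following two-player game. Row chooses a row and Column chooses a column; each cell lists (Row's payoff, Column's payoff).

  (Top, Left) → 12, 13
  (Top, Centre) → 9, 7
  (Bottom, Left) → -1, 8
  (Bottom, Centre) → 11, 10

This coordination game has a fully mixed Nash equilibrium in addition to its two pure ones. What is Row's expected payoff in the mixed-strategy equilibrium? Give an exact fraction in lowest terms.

47/5

Column mixes with probability q on Left, chosen so Row is indifferent: 12q + 9(1−q) = (-1)q + 11(1−q) gives q = 2/15.
Row's expected payoff (from either row, since indifferent) is 12·2/15 + 9·13/15 = 47/5.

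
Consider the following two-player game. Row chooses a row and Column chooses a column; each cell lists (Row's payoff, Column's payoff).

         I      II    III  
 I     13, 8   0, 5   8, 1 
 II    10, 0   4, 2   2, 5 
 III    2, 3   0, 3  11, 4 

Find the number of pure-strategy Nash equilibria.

Both I: Row gets 13 (best alternative 10); Column gets 8 (best alternative 5). Neither deviates — NE.
Both III: Row gets 11 (best alternative 8); Column gets 4 (best alternative 3). Neither deviates — NE.
Both II is not a NE: Column would switch to III (5 > 2).
No other cell survives both best-response checks, so there are 2 pure NE.

2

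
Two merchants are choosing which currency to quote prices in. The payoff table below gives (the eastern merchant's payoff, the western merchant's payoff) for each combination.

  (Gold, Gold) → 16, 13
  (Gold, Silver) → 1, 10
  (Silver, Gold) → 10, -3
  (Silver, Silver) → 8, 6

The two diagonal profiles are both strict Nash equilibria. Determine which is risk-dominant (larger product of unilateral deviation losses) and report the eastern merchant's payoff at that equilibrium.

At both Gold: the eastern merchant loses 16 − 10 = 6 by deviating; the western merchant loses 13 − 10 = 3. Product = 6·3 = 18.
At both Silver: the eastern merchant loses 8 − 1 = 7 by deviating; the western merchant loses 6 − (-3) = 9. Product = 7·9 = 63.
63 > 18, so both Silver is risk-dominant. The eastern merchant's payoff there is 8.

8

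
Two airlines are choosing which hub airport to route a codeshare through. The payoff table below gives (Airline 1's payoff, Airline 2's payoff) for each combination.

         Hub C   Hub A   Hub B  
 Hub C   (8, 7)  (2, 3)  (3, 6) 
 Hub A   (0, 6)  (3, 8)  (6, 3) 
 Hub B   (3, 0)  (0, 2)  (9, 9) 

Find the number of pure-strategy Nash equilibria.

3

Both Hub C: Airline 1 gets 8 (best alternative 3); Airline 2 gets 7 (best alternative 6). Neither deviates — NE.
Both Hub A: Airline 1 gets 3 (best alternative 2); Airline 2 gets 8 (best alternative 6). Neither deviates — NE.
Both Hub B: Airline 1 gets 9 (best alternative 6); Airline 2 gets 9 (best alternative 2). Neither deviates — NE.
(Hub B, Hub C) is not a NE: Airline 1 would switch to Hub C (8 > 3).
No other cell survives both best-response checks, so there are 3 pure NE.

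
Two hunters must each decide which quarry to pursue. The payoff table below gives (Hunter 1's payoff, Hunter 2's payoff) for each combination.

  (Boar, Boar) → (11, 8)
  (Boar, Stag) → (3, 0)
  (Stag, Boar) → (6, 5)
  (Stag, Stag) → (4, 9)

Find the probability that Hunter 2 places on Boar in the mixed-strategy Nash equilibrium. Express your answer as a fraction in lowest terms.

Hunter 2's mix q on Boar must make Hunter 1 indifferent between Boar and Stag.
Hunter 1's payoff from Boar: 11q + 3(1−q). From Stag: 6q + 4(1−q).
Set equal: 5q = 1(1−q) → q = 1/6.

1/6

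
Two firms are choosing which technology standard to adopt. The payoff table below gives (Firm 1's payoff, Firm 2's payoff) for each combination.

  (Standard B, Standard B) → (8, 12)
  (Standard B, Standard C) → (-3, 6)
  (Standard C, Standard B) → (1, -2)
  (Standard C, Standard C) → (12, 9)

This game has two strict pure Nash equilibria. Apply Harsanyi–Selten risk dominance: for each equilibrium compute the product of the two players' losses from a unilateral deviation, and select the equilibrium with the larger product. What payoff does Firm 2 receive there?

At both Standard B: Firm 1 loses 8 − 1 = 7 by deviating; Firm 2 loses 12 − 6 = 6. Product = 7·6 = 42.
At both Standard C: Firm 1 loses 12 − (-3) = 15 by deviating; Firm 2 loses 9 − (-2) = 11. Product = 15·11 = 165.
165 > 42, so both Standard C is risk-dominant. Firm 2's payoff there is 9.

9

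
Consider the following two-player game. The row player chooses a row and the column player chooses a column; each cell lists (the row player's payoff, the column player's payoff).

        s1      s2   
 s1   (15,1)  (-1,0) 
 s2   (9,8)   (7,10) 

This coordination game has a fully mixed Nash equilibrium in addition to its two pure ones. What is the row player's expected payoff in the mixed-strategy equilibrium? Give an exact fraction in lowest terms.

The column player mixes with probability q on s1, chosen so the row player is indifferent: 15q + (-1)(1−q) = 9q + 7(1−q) gives q = 4/7.
The row player's expected payoff (from either row, since indifferent) is 15·4/7 + (-1)·3/7 = 57/7.

57/7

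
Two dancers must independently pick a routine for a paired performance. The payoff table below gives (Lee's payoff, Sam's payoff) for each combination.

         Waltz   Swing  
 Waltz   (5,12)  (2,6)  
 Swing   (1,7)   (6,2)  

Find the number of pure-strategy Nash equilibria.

1

Both Waltz: Lee gets 5 (best alternative 1); Sam gets 12 (best alternative 6). Neither deviates — NE.
Both Swing is not a NE: Sam would switch to Waltz (7 > 2).
No other cell survives both best-response checks, so there is 1 pure NE.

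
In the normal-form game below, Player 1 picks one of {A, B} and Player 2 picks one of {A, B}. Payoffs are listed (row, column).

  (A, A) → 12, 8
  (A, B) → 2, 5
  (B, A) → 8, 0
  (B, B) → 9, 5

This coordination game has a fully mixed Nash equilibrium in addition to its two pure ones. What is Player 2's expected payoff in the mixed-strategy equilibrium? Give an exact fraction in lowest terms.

5

Player 1 mixes with probability p on A, chosen so Player 2 is indifferent: 8p + 0(1−p) = 5p + 5(1−p) gives p = 5/8.
Player 2's expected payoff is 8·5/8 + 0·3/8 = 5.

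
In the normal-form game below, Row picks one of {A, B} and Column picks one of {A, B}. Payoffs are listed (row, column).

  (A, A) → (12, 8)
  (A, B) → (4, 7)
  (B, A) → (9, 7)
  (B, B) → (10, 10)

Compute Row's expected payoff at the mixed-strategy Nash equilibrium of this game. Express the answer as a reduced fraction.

Column mixes with probability q on A, chosen so Row is indifferent: 12q + 4(1−q) = 9q + 10(1−q) gives q = 2/3.
Row's expected payoff (from either row, since indifferent) is 12·2/3 + 4·1/3 = 28/3.

28/3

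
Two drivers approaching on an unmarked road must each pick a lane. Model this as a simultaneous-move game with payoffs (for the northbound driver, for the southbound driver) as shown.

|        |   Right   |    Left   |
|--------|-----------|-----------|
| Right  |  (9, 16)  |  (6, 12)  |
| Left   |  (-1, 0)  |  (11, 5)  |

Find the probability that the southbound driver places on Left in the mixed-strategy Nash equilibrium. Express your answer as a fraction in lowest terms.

The southbound driver's mix q on Right must make the northbound driver indifferent between Right and Left.
The northbound driver's payoff from Right: 9q + 6(1−q). From Left: (-1)q + 11(1−q).
Set equal: 10q = 5(1−q) → q = 5/15 = 1/3.
Probability on Left is 1 − 1/3 = 2/3.

2/3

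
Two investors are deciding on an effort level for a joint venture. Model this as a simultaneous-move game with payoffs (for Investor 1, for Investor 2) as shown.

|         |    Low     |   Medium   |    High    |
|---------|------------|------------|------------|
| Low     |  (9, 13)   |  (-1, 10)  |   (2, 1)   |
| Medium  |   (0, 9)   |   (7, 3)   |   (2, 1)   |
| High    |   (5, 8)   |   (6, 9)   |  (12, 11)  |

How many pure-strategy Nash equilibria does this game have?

Both Low: Investor 1 gets 9 (best alternative 5); Investor 2 gets 13 (best alternative 10). Neither deviates — NE.
Both High: Investor 1 gets 12 (best alternative 2); Investor 2 gets 11 (best alternative 9). Neither deviates — NE.
Both Medium is not a NE: Investor 2 would switch to Low (9 > 3).
No other cell survives both best-response checks, so there are 2 pure NE.

2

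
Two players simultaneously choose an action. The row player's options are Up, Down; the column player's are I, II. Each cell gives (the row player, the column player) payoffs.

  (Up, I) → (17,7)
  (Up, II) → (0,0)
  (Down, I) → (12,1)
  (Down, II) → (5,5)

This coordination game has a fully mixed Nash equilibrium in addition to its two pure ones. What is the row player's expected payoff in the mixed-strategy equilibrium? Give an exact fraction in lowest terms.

17/2

The column player mixes with probability q on I, chosen so the row player is indifferent: 17q + 0(1−q) = 12q + 5(1−q) gives q = 1/2.
The row player's expected payoff (from either row, since indifferent) is 17·1/2 + 0·1/2 = 17/2.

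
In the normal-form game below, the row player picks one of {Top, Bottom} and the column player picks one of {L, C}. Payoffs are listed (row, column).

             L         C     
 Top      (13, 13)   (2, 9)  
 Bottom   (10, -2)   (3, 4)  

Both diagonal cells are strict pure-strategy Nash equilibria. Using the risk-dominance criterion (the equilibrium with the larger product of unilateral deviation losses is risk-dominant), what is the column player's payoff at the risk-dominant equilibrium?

13

At (Top, L): the row player loses 13 − 10 = 3 by deviating; the column player loses 13 − 9 = 4. Product = 3·4 = 12.
At (Bottom, C): the row player loses 3 − 2 = 1 by deviating; the column player loses 4 − (-2) = 6. Product = 1·6 = 6.
12 > 6, so (Top, L) is risk-dominant. The column player's payoff there is 13.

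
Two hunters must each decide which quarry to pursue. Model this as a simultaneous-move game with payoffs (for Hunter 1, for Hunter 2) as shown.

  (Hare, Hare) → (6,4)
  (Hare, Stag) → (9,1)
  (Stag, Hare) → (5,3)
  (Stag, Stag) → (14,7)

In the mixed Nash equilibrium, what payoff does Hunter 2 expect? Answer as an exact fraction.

Hunter 1 mixes with probability p on Hare, chosen so Hunter 2 is indifferent: 4p + 3(1−p) = 1p + 7(1−p) gives p = 4/7.
Hunter 2's expected payoff is 4·4/7 + 3·3/7 = 25/7.

25/7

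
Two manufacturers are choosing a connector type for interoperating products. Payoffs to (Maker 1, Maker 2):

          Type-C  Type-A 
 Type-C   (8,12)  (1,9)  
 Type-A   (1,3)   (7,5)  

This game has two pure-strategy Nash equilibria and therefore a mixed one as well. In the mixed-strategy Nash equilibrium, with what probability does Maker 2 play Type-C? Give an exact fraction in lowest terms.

6/13

Maker 2's mix q on Type-C must make Maker 1 indifferent between Type-C and Type-A.
Maker 1's payoff from Type-C: 8q + 1(1−q). From Type-A: 1q + 7(1−q).
Set equal: 7q = 6(1−q) → q = 6/13.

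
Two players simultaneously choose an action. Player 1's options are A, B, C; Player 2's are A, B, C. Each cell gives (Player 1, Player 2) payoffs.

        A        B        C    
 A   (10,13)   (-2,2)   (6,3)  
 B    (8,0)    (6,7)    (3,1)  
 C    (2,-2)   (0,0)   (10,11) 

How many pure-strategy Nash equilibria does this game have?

Both A: Player 1 gets 10 (best alternative 8); Player 2 gets 13 (best alternative 3). Neither deviates — NE.
Both B: Player 1 gets 6 (best alternative 0); Player 2 gets 7 (best alternative 1). Neither deviates — NE.
Both C: Player 1 gets 10 (best alternative 6); Player 2 gets 11 (best alternative 0). Neither deviates — NE.
(B, A) is not a NE: Player 1 would switch to A (10 > 8).
No other cell survives both best-response checks, so there are 3 pure NE.

3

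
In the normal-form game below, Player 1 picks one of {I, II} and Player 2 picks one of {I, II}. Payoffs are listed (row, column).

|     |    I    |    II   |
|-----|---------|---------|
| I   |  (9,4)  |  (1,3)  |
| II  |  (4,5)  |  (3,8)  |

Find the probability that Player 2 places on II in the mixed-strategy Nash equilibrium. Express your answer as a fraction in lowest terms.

Player 2's mix q on I must make Player 1 indifferent between I and II.
Player 1's payoff from I: 9q + 1(1−q). From II: 4q + 3(1−q).
Set equal: 5q = 2(1−q) → q = 2/7.
Probability on II is 1 − 2/7 = 5/7.

5/7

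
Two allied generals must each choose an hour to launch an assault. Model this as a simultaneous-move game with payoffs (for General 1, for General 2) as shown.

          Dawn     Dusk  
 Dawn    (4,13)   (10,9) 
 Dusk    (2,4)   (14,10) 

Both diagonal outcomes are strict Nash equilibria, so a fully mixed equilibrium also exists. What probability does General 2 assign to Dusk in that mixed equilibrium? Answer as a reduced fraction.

General 2's mix q on Dawn must make General 1 indifferent between Dawn and Dusk.
General 1's payoff from Dawn: 4q + 10(1−q). From Dusk: 2q + 14(1−q).
Set equal: 2q = 4(1−q) → q = 4/6 = 2/3.
Probability on Dusk is 1 − 2/3 = 1/3.

1/3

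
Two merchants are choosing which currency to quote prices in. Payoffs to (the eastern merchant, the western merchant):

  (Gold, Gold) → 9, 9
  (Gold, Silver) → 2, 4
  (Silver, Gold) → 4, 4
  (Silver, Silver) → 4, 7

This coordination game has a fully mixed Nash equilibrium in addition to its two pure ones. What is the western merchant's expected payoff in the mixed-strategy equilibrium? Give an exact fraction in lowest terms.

47/8

The eastern merchant mixes with probability p on Gold, chosen so the western merchant is indifferent: 9p + 4(1−p) = 4p + 7(1−p) gives p = 3/8.
The western merchant's expected payoff is 9·3/8 + 4·5/8 = 47/8.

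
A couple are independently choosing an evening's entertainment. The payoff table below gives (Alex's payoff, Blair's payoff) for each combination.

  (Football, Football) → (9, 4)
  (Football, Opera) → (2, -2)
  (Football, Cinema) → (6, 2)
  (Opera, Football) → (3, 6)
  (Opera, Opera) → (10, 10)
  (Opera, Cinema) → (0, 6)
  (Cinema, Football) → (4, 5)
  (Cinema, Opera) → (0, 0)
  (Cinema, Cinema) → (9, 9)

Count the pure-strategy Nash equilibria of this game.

Both Football: Alex gets 9 (best alternative 4); Blair gets 4 (best alternative 2). Neither deviates — NE.
Both Opera: Alex gets 10 (best alternative 2); Blair gets 10 (best alternative 6). Neither deviates — NE.
Both Cinema: Alex gets 9 (best alternative 6); Blair gets 9 (best alternative 5). Neither deviates — NE.
(Opera, Football) is not a NE: Alex would switch to Football (9 > 3).
No other cell survives both best-response checks, so there are 3 pure NE.

3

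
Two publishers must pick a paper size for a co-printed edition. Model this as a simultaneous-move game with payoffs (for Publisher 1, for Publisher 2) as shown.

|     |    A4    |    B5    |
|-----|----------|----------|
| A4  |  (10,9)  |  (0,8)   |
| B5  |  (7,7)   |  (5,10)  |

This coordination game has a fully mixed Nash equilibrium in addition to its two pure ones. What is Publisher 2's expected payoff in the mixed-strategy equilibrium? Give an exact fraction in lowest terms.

Publisher 1 mixes with probability p on A4, chosen so Publisher 2 is indifferent: 9p + 7(1−p) = 8p + 10(1−p) gives p = 3/4.
Publisher 2's expected payoff is 9·3/4 + 7·1/4 = 17/2.

17/2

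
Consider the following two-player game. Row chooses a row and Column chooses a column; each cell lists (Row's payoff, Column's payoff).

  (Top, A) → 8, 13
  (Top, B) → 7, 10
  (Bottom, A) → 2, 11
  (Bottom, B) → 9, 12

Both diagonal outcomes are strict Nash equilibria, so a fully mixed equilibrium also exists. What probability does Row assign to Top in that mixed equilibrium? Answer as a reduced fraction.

1/4

Row's mix p on Top must make Column indifferent between A and B.
Column's payoff from A: 13p + 11(1−p). From B: 10p + 12(1−p).
Set equal: 3p = 1(1−p) → p = 1/4.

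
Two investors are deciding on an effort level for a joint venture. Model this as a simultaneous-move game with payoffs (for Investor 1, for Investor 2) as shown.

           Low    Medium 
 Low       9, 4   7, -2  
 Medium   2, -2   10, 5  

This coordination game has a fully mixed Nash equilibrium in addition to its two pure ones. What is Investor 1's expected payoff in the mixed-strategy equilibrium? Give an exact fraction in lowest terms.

38/5

Investor 2 mixes with probability q on Low, chosen so Investor 1 is indifferent: 9q + 7(1−q) = 2q + 10(1−q) gives q = 3/10.
Investor 1's expected payoff (from either row, since indifferent) is 9·3/10 + 7·7/10 = 38/5.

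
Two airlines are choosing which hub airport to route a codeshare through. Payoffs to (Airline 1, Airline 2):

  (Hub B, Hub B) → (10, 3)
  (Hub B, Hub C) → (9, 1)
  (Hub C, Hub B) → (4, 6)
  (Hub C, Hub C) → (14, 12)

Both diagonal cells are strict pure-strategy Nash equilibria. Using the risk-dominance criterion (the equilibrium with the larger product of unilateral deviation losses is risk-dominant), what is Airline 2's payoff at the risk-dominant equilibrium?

At both Hub B: Airline 1 loses 10 − 4 = 6 by deviating; Airline 2 loses 3 − 1 = 2. Product = 6·2 = 12.
At both Hub C: Airline 1 loses 14 − 9 = 5 by deviating; Airline 2 loses 12 − 6 = 6. Product = 5·6 = 30.
30 > 12, so both Hub C is risk-dominant. Airline 2's payoff there is 12.

12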